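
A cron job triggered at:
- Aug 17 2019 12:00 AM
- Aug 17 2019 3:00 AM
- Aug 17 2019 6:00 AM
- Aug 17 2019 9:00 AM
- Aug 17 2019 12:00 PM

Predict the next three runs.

Aug 17 2019 3:00 PM, Aug 17 2019 6:00 PM, Aug 17 2019 9:00 PM

The interval is a steady 3 hours (3, 3, 3, 3).
Aug 17 2019 12:00 PM + 3 h = Aug 17 2019 3:00 PM.
Aug 17 2019 3:00 PM + 3 h = Aug 17 2019 6:00 PM.
Aug 17 2019 6:00 PM + 3 h = Aug 17 2019 9:00 PM.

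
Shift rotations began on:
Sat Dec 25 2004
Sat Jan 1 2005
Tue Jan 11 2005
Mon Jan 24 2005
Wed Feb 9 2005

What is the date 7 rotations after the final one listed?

Intervals are 7, 10, 13, 16 days — an arithmetic progression with common difference 3.
Next gap: 19 days. Wed Feb 9 2005 + 19 days = Mon Feb 28 2005.
Next gap: 22 days. Mon Feb 28 2005 + 22 days = Tue Mar 22 2005.
Next gap: 25 days. Tue Mar 22 2005 + 25 days = Sat Apr 16 2005.
Next gap: 28 days. Sat Apr 16 2005 + 28 days = Sat May 14 2005.
Next gap: 31 days. Sat May 14 2005 + 31 days = Tue Jun 14 2005.
Next gap: 34 days. Tue Jun 14 2005 + 34 days = Mon Jul 18 2005.
Next gap: 37 days. Mon Jul 18 2005 + 37 days = Wed Aug 24 2005.

Wed Aug 24 2005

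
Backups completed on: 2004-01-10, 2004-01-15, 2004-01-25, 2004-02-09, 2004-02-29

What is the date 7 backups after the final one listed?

2004-12-05

Intervals are 5, 10, 15, 20 days — an arithmetic progression with common difference 5.
Next gap: 25 days. 2004-02-29 + 25 days = 2004-03-25.
Next gap: 30 days. 2004-03-25 + 30 days = 2004-04-24.
Next gap: 35 days. 2004-04-24 + 35 days = 2004-05-29.
Next gap: 40 days. 2004-05-29 + 40 days = 2004-07-08.
Next gap: 45 days. 2004-07-08 + 45 days = 2004-08-22.
Next gap: 50 days. 2004-08-22 + 50 days = 2004-10-11.
Next gap: 55 days. 2004-10-11 + 55 days = 2004-12-05.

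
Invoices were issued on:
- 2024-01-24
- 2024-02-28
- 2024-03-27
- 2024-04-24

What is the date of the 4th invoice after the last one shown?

These are Wednesdays at 28- or 35-day spacing (35, 28, 28).
The pattern: 4th Wednesday of the month.
4th Wednesday of May 2024: 2024-05-22.
June 2024 — 4th Wednesday is 2024-06-26.
4th Wednesday of July 2024: 2024-07-24.
4th Wednesday of August 2024: 2024-08-28.

2024-08-28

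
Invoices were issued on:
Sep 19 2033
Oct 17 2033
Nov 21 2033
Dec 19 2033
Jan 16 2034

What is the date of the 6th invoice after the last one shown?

Jul 17 2034

All dates are Mondays, 28, 35, 28, 28 days apart.
Specifically, the 3rd Monday of each month.
3rd Monday of February 2034: Feb 20 2034.
March 2034 — 3rd Monday is Mar 20 2034.
April 2034 — 3rd Monday is Apr 17 2034.
3rd Monday of May 2034: May 15 2034.
June 2034 — 3rd Monday is Jun 19 2034.
3rd Monday of July 2034: Jul 17 2034.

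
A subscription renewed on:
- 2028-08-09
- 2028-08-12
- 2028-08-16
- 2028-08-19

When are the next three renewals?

2028-08-23, 2028-08-26, 2028-08-30

Every event lands on a Wednesday or Saturday (gaps cycle 3, 4, 3).
So the schedule is: every Wednesday and Saturday.
Next Wednesday: 2028-08-23.
The following Saturday is 2028-08-26.
The following Wednesday is 2028-08-30.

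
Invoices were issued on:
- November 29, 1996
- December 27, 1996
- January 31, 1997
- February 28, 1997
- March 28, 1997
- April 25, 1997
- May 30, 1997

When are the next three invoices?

June 27, 1997; July 25, 1997; August 29, 1997

Every date is a Friday; gaps 28, 35, 28, 28, 28, 35 days.
Each is the last Friday of its month (at least one falls on the 29th or later, ruling out '4th Friday').
Last Friday of June 1997: June 27, 1997.
July 1997 ends with Friday July 25, 1997.
Last Friday of August 1997: August 29, 1997.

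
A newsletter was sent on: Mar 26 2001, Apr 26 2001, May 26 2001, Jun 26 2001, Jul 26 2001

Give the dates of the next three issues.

Each date is the 26th; the gaps (31, 30, 31, 30) track the month lengths.
The rule is the 26th of each month.
Next: August 2001 → Aug 26 2001.
Next: September 2001 → Sep 26 2001.
Next: October 2001 → Oct 26 2001.

Aug 26 2001, Sep 26 2001, Oct 26 2001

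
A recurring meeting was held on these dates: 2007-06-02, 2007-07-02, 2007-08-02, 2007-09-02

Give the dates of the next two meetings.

2007-10-02, 2007-11-02

Gaps: 30, 31, 31 days — not constant. Every event is on the 2nd of the month.
Pattern: the 2nd of each month.
Next: October 2007 → 2007-10-02.
Next: November 2007 → 2007-11-02.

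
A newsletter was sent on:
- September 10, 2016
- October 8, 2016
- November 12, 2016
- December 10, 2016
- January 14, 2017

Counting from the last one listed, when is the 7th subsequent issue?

August 12, 2017

All dates are Saturdays, 28, 35, 28, 35 days apart.
Specifically, the 2nd Saturday of each month.
February 2017 — 2nd Saturday is February 11, 2017.
2nd Saturday of March 2017: March 11, 2017.
April 2017 — 2nd Saturday is April 8, 2017.
May 2017 — 2nd Saturday is May 13, 2017.
June 2017 — 2nd Saturday is June 10, 2017.
2nd Saturday of July 2017: July 8, 2017.
August 2017 — 2nd Saturday is August 12, 2017.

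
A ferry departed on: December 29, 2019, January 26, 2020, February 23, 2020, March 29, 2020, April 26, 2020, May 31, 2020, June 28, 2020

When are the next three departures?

July 26, 2020; August 30, 2020; September 27, 2020

Every date is a Sunday; gaps 28, 28, 35, 28, 35, 28 days.
Each is the last Sunday of its month (at least one falls on the 29th or later, ruling out '4th Sunday').
Last Sunday of July 2020: July 26, 2020.
Last Sunday of August 2020: August 30, 2020.
September 2020 ends with Sunday September 27, 2020.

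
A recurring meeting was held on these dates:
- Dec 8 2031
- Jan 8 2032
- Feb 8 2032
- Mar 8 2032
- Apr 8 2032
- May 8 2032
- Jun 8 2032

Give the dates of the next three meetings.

Jul 8 2032, Aug 8 2032, Sep 8 2032

Each date is the 8th; the gaps (31, 31, 29, 31, 30, 31) track the month lengths.
The rule is the 8th of each month.
Next: July 2032 → Jul 8 2032.
August 2032: Aug 8 2032.
September 2032: Sep 8 2032.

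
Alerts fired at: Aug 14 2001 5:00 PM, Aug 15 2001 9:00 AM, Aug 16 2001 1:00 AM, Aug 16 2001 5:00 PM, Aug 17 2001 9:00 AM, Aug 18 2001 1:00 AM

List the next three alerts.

Aug 18 2001 5:00 PM, Aug 19 2001 9:00 AM, Aug 20 2001 1:00 AM

Gaps: 16, 16, 16, 16, 16 hours — each event is 16 hours after the previous one.
Aug 18 2001 1:00 AM + 16 h = Aug 18 2001 5:00 PM.
Aug 18 2001 5:00 PM + 16 h = Aug 19 2001 9:00 AM.
Aug 19 2001 9:00 AM + 16 h = Aug 20 2001 1:00 AM.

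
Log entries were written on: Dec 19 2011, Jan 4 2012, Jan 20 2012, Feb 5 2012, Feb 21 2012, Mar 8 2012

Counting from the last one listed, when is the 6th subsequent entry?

Jun 12 2012

The spacing is 16, 16, 16, 16, 16 days — always 16 days.
Mar 8 2012 + 16 days = Mar 24 2012.
Mar 24 2012 + 16 days = Apr 9 2012.
Apr 9 2012 + 16 days = Apr 25 2012.
Apr 25 2012 + 16 days = May 11 2012.
May 11 2012 + 16 days = May 27 2012.
May 27 2012 + 16 days = Jun 12 2012.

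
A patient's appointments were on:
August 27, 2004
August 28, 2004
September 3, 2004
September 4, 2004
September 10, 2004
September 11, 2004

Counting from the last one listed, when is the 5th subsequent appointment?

October 1, 2004

The gap pattern 1, 6, 1, 6, 1 repeats every 2 events.
These are the Fridays and Saturdays of each week.
The following Friday is September 17, 2004.
Next Saturday: September 18, 2004.
The following Friday is September 24, 2004.
Next Saturday: September 25, 2004.
Next Friday: October 1, 2004.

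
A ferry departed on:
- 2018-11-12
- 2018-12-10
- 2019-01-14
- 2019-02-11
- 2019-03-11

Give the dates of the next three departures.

All dates are Mondays, 28, 35, 28, 28 days apart.
Specifically, the 2nd Monday of each month.
2nd Monday of April 2019: 2019-04-08.
May 2019 — 2nd Monday is 2019-05-13.
June 2019 — 2nd Monday is 2019-06-10.

2019-04-08, 2019-05-13, 2019-06-10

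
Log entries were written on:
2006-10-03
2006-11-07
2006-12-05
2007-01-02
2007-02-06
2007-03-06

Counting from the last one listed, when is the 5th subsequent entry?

All dates are Tuesdays, 35, 28, 28, 35, 28 days apart.
Specifically, the 1st Tuesday of each month.
1st Tuesday of April 2007: 2007-04-03.
1st Tuesday of May 2007: 2007-05-01.
June 2007 — 1st Tuesday is 2007-06-05.
July 2007 — 1st Tuesday is 2007-07-03.
August 2007 — 1st Tuesday is 2007-08-07.

2007-08-07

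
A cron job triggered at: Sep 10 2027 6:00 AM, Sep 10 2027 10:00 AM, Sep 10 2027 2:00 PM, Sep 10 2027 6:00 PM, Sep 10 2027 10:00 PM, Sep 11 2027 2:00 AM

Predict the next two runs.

Sep 11 2027 6:00 AM, Sep 11 2027 10:00 AM

The interval is a steady 4 hours (4, 4, 4, 4, 4).
Sep 11 2027 2:00 AM + 4 h = Sep 11 2027 6:00 AM.
Sep 11 2027 6:00 AM + 4 h = Sep 11 2027 10:00 AM.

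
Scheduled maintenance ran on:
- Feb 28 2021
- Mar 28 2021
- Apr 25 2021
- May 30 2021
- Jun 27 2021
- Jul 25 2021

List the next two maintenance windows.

Aug 29 2021, Sep 26 2021

These are Sundays with 28, 28, 35, 28, 28-day gaps.
Each is the final Sunday of its month — May 30 2021 is past the 28th, so '4th Sunday' doesn't fit.
August 2021 ends with Sunday Aug 29 2021.
Last Sunday of September 2021: Sep 26 2021.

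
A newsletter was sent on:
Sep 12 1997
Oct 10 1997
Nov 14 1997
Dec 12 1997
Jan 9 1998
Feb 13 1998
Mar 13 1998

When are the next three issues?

All dates are Fridays, 28, 35, 28, 28, 35, 28 days apart.
Specifically, the 2nd Friday of each month.
2nd Friday of April 1998: Apr 10 1998.
2nd Friday of May 1998: May 8 1998.
June 1998 — 2nd Friday is Jun 12 1998.

Apr 10 1998, May 8 1998, Jun 12 1998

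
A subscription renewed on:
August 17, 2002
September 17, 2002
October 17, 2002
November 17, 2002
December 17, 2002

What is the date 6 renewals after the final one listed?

June 17, 2003

Gaps: 31, 30, 31, 30 days — not constant. Every event is on the 17th of the month.
Pattern: the 17th of each month.
Next: January 2003 → January 17, 2003.
February 2003: February 17, 2003.
March 2003: March 17, 2003.
Next: April 2003 → April 17, 2003.
Next: May 2003 → May 17, 2003.
Next: June 2003 → June 17, 2003.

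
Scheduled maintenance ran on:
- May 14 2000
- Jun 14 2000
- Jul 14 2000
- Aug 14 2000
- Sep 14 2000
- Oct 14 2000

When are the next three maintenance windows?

Nov 14 2000, Dec 14 2000, Jan 14 2001

Each date is the 14th; the gaps (31, 30, 31, 31, 30) track the month lengths.
The rule is the 14th of each month.
November 2000: Nov 14 2000.
Next: December 2000 → Dec 14 2000.
January 2001: Jan 14 2001.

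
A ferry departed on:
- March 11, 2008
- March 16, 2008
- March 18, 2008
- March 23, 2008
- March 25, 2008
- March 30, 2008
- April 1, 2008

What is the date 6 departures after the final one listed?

April 22, 2008

Every event lands on a Tuesday or Sunday (gaps cycle 5, 2, 5, 2, 5, 2).
So the schedule is: every Tuesday and Sunday.
Next Sunday: April 6, 2008.
Next Tuesday: April 8, 2008.
Next Sunday: April 13, 2008.
Next Tuesday: April 15, 2008.
The following Sunday is April 20, 2008.
Next Tuesday: April 22, 2008.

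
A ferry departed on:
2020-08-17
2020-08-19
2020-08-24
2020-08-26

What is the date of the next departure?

2020-08-31

Every event lands on a Monday or Wednesday (gaps cycle 2, 5, 2).
So the schedule is: every Monday and Wednesday.
Next Monday: 2020-08-31.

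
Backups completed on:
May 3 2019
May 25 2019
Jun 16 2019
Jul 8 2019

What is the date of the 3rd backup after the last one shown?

Every event comes 22 days after the last (22, 22, 22).
Jul 8 2019 + 22 days = Jul 30 2019.
Jul 30 2019 + 22 days = Aug 21 2019.
Aug 21 2019 + 22 days = Sep 12 2019.

Sep 12 2019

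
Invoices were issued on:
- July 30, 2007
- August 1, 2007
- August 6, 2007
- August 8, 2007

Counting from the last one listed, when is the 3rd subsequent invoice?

August 20, 2007

The gap pattern 2, 5, 2 repeats every 2 events.
These are the Mondays and Wednesdays of each week.
The following Monday is August 13, 2007.
The following Wednesday is August 15, 2007.
The following Monday is August 20, 2007.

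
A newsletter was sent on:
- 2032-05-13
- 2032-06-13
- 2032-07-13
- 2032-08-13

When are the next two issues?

Each date is the 13th; the gaps (31, 30, 31) track the month lengths.
The rule is the 13th of each month.
September 2032: 2032-09-13.
October 2032: 2032-10-13.

2032-09-13, 2032-10-13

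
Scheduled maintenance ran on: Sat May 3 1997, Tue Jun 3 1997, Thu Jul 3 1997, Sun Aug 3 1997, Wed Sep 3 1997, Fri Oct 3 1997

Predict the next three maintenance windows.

Mon Nov 3 1997, Wed Dec 3 1997, Sat Jan 3 1998

The day-of-month is always 3 (31, 30, 31, 31, 30 days between events).
So this recurs on the 3rd of each month.
Next: November 1997 → Mon Nov 3 1997.
December 1997: Wed Dec 3 1997.
Next: January 1998 → Sat Jan 3 1998.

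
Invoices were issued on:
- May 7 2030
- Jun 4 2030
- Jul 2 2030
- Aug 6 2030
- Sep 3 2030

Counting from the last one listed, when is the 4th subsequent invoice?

All dates are Tuesdays, 28, 28, 35, 28 days apart.
Specifically, the 1st Tuesday of each month.
1st Tuesday of October 2030: Oct 1 2030.
1st Tuesday of November 2030: Nov 5 2030.
December 2030 — 1st Tuesday is Dec 3 2030.
January 2031 — 1st Tuesday is Jan 7 2031.

Jan 7 2031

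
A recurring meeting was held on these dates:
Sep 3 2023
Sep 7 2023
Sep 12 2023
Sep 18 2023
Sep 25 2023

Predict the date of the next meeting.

Oct 3 2023

Intervals are 4, 5, 6, 7 days — an arithmetic progression with common difference 1.
Next gap: 8 days. Sep 25 2023 + 8 days = Oct 3 2023.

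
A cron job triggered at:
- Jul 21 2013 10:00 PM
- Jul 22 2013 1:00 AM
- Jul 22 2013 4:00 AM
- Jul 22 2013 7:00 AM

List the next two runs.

Jul 22 2013 10:00 AM, Jul 22 2013 1:00 PM

Spacing: 3, 3, 3 h — constant 3 h.
Jul 22 2013 7:00 AM + 3 h = Jul 22 2013 10:00 AM.
Jul 22 2013 10:00 AM + 3 h = Jul 22 2013 1:00 PM.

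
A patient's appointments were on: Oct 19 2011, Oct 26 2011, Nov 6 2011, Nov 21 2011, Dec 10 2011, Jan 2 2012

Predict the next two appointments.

Intervals are 7, 11, 15, 19, 23 days — an arithmetic progression with common difference 4.
Next gap: 27 days. Jan 2 2012 + 27 days = Jan 29 2012.
Next gap: 31 days. Jan 29 2012 + 31 days = Feb 29 2012.

Jan 29 2012, Feb 29 2012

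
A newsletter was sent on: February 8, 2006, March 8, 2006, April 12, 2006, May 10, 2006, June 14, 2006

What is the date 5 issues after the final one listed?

November 8, 2006

These are Wednesdays at 28- or 35-day spacing (28, 35, 28, 35).
The pattern: 2nd Wednesday of the month.
2nd Wednesday of July 2006: July 12, 2006.
August 2006 — 2nd Wednesday is August 9, 2006.
September 2006 — 2nd Wednesday is September 13, 2006.
October 2006 — 2nd Wednesday is October 11, 2006.
2nd Wednesday of November 2006: November 8, 2006.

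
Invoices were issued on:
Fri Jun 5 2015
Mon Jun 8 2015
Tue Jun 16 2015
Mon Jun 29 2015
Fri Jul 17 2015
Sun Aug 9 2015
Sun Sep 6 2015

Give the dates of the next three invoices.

Gaps: 3, 8, 13, 18, 23, 28 days — each gap is 5 larger than the previous one.
Next gap: 33 days. Sun Sep 6 2015 + 33 days = Fri Oct 9 2015.
Next gap: 38 days. Fri Oct 9 2015 + 38 days = Mon Nov 16 2015.
Next gap: 43 days. Mon Nov 16 2015 + 43 days = Tue Dec 29 2015.

Fri Oct 9 2015, Mon Nov 16 2015, Tue Dec 29 2015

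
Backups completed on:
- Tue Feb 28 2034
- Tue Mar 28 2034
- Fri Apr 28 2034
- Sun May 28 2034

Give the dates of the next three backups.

Gaps: 28, 31, 30 days — not constant. Every event is on the 28th of the month.
Pattern: the 28th of each month.
June 2034: Wed Jun 28 2034.
Next: July 2034 → Fri Jul 28 2034.
August 2034: Mon Aug 28 2034.

Wed Jun 28 2034, Fri Jul 28 2034, Mon Aug 28 2034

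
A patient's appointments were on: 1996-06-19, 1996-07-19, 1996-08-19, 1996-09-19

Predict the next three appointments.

1996-10-19, 1996-11-19, 1996-12-19

Gaps: 30, 31, 31 days — not constant. Every event is on the 19th of the month.
Pattern: the 19th of each month.
October 1996: 1996-10-19.
November 1996: 1996-11-19.
December 1996: 1996-12-19.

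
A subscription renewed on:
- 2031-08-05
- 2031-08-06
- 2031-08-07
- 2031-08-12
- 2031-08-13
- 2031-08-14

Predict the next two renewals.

The gap pattern 1, 1, 5, 1, 1 repeats every 3 events.
These are the Tuesdays, Wednesdays and Thursdays of each week.
The following Tuesday is 2031-08-19.
The following Wednesday is 2031-08-20.

2031-08-19, 2031-08-20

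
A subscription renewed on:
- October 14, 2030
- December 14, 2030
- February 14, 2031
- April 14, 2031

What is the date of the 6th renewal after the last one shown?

Gaps: 61, 62, 59 days — not constant. Every event is on the 14th of the month.
Pattern: the 14th of every 2 months.
Next: June 2031 → June 14, 2031.
August 2031: August 14, 2031.
Next: October 2031 → October 14, 2031.
Next: December 2031 → December 14, 2031.
February 2032: February 14, 2032.
April 2032: April 14, 2032.

April 14, 2032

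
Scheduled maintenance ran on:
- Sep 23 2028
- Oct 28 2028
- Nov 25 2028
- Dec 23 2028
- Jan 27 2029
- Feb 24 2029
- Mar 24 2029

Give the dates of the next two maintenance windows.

All dates are Saturdays, 35, 28, 28, 35, 28, 28 days apart.
Specifically, the 4th Saturday of each month.
April 2029 — 4th Saturday is Apr 28 2029.
May 2029 — 4th Saturday is May 26 2029.

Apr 28 2029, May 26 2029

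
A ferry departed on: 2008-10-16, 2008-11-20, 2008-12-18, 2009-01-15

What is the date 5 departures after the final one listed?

2009-06-18

All dates are Thursdays, 35, 28, 28 days apart.
Specifically, the 3rd Thursday of each month.
February 2009 — 3rd Thursday is 2009-02-19.
3rd Thursday of March 2009: 2009-03-19.
April 2009 — 3rd Thursday is 2009-04-16.
3rd Thursday of May 2009: 2009-05-21.
June 2009 — 3rd Thursday is 2009-06-18.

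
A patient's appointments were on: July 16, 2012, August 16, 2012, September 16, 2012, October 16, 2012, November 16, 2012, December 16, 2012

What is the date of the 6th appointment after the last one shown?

Each date is the 16th; the gaps (31, 31, 30, 31, 30) track the month lengths.
The rule is the 16th of each month.
January 2013: January 16, 2013.
February 2013: February 16, 2013.
Next: March 2013 → March 16, 2013.
April 2013: April 16, 2013.
Next: May 2013 → May 16, 2013.
Next: June 2013 → June 16, 2013.

June 16, 2013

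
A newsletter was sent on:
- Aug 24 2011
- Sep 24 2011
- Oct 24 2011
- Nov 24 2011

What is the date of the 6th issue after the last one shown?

May 24 2012

Gaps: 31, 30, 31 days — not constant. Every event is on the 24th of the month.
Pattern: the 24th of each month.
December 2011: Dec 24 2011.
January 2012: Jan 24 2012.
February 2012: Feb 24 2012.
March 2012: Mar 24 2012.
Next: April 2012 → Apr 24 2012.
Next: May 2012 → May 24 2012.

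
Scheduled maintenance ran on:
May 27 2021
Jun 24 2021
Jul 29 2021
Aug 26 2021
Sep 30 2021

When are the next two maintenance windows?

All Thursdays; the gaps (28, 35, 28, 35) vary with month length.
This is the last Thursday of each month.
Last Thursday of October 2021: Oct 28 2021.
Last Thursday of November 2021: Nov 25 2021.

Oct 28 2021, Nov 25 2021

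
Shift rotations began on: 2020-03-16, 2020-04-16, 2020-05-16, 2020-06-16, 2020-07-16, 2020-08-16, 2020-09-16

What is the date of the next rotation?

Each date is the 16th; the gaps (31, 30, 31, 30, 31, 31) track the month lengths.
The rule is the 16th of each month.
October 2020: 2020-10-16.

2020-10-16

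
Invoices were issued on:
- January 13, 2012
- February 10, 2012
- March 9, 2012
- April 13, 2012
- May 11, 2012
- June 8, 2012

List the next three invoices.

Gaps: 28, 28, 35, 28, 28 days — a mix of 28 and 35. Every date is a Friday.
Each is the 2nd Friday of its month.
July 2012 — 2nd Friday is July 13, 2012.
August 2012 — 2nd Friday is August 10, 2012.
September 2012 — 2nd Friday is September 14, 2012.

July 13, 2012; August 10, 2012; September 14, 2012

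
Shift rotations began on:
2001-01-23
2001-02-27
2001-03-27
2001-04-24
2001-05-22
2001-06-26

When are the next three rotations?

2001-07-24, 2001-08-28, 2001-09-25

These are Tuesdays at 28- or 35-day spacing (35, 28, 28, 28, 35).
The pattern: 4th Tuesday of the month.
July 2001 — 4th Tuesday is 2001-07-24.
4th Tuesday of August 2001: 2001-08-28.
September 2001 — 4th Tuesday is 2001-09-25.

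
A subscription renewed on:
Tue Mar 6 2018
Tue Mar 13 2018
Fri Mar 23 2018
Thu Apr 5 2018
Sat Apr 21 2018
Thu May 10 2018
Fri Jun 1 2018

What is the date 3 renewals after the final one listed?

Fri Aug 24 2018

The spacing grows by 3 each time: 7, 10, 13, 16, 19, 22 days.
Next gap: 25 days. Fri Jun 1 2018 + 25 days = Tue Jun 26 2018.
Next gap: 28 days. Tue Jun 26 2018 + 28 days = Tue Jul 24 2018.
Next gap: 31 days. Tue Jul 24 2018 + 31 days = Fri Aug 24 2018.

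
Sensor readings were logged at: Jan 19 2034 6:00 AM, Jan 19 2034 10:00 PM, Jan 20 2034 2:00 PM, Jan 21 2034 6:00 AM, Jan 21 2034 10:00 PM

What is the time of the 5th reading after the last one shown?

Spacing: 16, 16, 16, 16 h — constant 16 h.
Jan 21 2034 10:00 PM + 16 h = Jan 22 2034 2:00 PM.
Jan 22 2034 2:00 PM + 16 h = Jan 23 2034 6:00 AM.
Jan 23 2034 6:00 AM + 16 h = Jan 23 2034 10:00 PM.
Jan 23 2034 10:00 PM + 16 h = Jan 24 2034 2:00 PM.
Jan 24 2034 2:00 PM + 16 h = Jan 25 2034 6:00 AM.

Jan 25 2034 6:00 AM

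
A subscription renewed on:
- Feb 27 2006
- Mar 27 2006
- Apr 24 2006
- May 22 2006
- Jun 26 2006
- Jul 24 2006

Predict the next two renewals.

These are Mondays at 28- or 35-day spacing (28, 28, 28, 35, 28).
The pattern: 4th Monday of the month.
August 2006 — 4th Monday is Aug 28 2006.
4th Monday of September 2006: Sep 25 2006.

Aug 28 2006, Sep 25 2006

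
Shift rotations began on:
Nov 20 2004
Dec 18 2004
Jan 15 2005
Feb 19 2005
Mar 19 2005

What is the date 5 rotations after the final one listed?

Aug 20 2005

All dates are Saturdays, 28, 28, 35, 28 days apart.
Specifically, the 3rd Saturday of each month.
April 2005 — 3rd Saturday is Apr 16 2005.
May 2005 — 3rd Saturday is May 21 2005.
June 2005 — 3rd Saturday is Jun 18 2005.
3rd Saturday of July 2005: Jul 16 2005.
August 2005 — 3rd Saturday is Aug 20 2005.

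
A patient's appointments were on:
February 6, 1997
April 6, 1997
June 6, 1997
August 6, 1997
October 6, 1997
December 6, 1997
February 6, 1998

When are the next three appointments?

Gaps: 59, 61, 61, 61, 61, 62 days — not constant. Every event is on the 6th of the month.
Pattern: the 6th of every 2 months.
Next: April 1998 → April 6, 1998.
June 1998: June 6, 1998.
Next: August 1998 → August 6, 1998.

April 6, 1998; June 6, 1998; August 6, 1998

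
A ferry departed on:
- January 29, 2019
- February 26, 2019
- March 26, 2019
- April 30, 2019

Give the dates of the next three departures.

All Tuesdays; the gaps (28, 28, 35) vary with month length.
This is the last Tuesday of each month.
May 2019 ends with Tuesday May 28, 2019.
June 2019 ends with Tuesday June 25, 2019.
Last Tuesday of July 2019: July 30, 2019.

May 28, 2019; June 25, 2019; July 30, 2019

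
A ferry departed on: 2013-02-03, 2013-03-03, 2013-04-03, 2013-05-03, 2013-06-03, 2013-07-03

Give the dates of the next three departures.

2013-08-03, 2013-09-03, 2013-10-03

The day-of-month is always 3 (28, 31, 30, 31, 30 days between events).
So this recurs on the 3rd of each month.
August 2013: 2013-08-03.
Next: September 2013 → 2013-09-03.
October 2013: 2013-10-03.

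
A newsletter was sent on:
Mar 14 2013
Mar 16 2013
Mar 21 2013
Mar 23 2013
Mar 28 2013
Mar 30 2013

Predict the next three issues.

Gaps: 2, 5, 2, 5, 2 days — not constant, but cyclic with period 2.
The events fall on every Thursday and Saturday.
Next Thursday: Apr 4 2013.
Next Saturday: Apr 6 2013.
The following Thursday is Apr 11 2013.

Apr 4 2013, Apr 6 2013, Apr 11 2013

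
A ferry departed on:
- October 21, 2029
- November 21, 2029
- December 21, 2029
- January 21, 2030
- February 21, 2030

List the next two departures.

March 21, 2030; April 21, 2030

Each date is the 21st; the gaps (31, 30, 31, 31) track the month lengths.
The rule is the 21st of each month.
Next: March 2030 → March 21, 2030.
April 2030: April 21, 2030.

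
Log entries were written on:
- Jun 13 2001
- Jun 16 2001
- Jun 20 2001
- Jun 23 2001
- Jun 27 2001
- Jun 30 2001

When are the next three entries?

Every event lands on a Wednesday or Saturday (gaps cycle 3, 4, 3, 4, 3).
So the schedule is: every Wednesday and Saturday.
The following Wednesday is Jul 4 2001.
Next Saturday: Jul 7 2001.
The following Wednesday is Jul 11 2001.

Jul 4 2001, Jul 7 2001, Jul 11 2001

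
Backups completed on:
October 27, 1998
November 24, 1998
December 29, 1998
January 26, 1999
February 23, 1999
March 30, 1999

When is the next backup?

These are Tuesdays with 28, 35, 28, 28, 35-day gaps.
Each is the final Tuesday of its month — December 29, 1998 is past the 28th, so '4th Tuesday' doesn't fit.
April 1999 ends with Tuesday April 27, 1999.

April 27, 1999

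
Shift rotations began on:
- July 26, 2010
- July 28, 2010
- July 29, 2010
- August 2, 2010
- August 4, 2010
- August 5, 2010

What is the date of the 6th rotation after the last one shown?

Every event lands on a Monday or Wednesday or Thursday (gaps cycle 2, 1, 4, 2, 1).
So the schedule is: every Monday, Wednesday and Thursday.
Next Monday: August 9, 2010.
The following Wednesday is August 11, 2010.
The following Thursday is August 12, 2010.
Next Monday: August 16, 2010.
The following Wednesday is August 18, 2010.
The following Thursday is August 19, 2010.

August 19, 2010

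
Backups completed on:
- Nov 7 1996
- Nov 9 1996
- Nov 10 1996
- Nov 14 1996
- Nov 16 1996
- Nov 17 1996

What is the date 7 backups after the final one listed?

Gaps: 2, 1, 4, 2, 1 days — not constant, but cyclic with period 3.
The events fall on every Thursday, Saturday and Sunday.
The following Thursday is Nov 21 1996.
Next Saturday: Nov 23 1996.
The following Sunday is Nov 24 1996.
The following Thursday is Nov 28 1996.
The following Saturday is Nov 30 1996.
Next Sunday: Dec 1 1996.
Next Thursday: Dec 5 1996.

Dec 5 1996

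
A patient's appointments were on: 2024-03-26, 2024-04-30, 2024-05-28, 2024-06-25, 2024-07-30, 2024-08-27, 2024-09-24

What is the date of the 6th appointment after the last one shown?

Every date is a Tuesday; gaps 35, 28, 28, 35, 28, 28 days.
Each is the last Tuesday of its month (at least one falls on the 29th or later, ruling out '4th Tuesday').
October 2024 ends with Tuesday 2024-10-29.
Last Tuesday of November 2024: 2024-11-26.
December 2024 ends with Tuesday 2024-12-31.
January 2025 ends with Tuesday 2025-01-28.
Last Tuesday of February 2025: 2025-02-25.
March 2025 ends with Tuesday 2025-03-25.

2025-03-25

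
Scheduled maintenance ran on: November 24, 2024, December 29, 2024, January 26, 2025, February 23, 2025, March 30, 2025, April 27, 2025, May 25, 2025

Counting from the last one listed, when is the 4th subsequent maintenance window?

Every date is a Sunday; gaps 35, 28, 28, 35, 28, 28 days.
Each is the last Sunday of its month (at least one falls on the 29th or later, ruling out '4th Sunday').
June 2025 ends with Sunday June 29, 2025.
July 2025 ends with Sunday July 27, 2025.
Last Sunday of August 2025: August 31, 2025.
September 2025 ends with Sunday September 28, 2025.

September 28, 2025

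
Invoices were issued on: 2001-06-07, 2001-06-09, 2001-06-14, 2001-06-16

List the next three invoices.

2001-06-21, 2001-06-23, 2001-06-28

Gaps: 2, 5, 2 days — not constant, but cyclic with period 2.
The events fall on every Thursday and Saturday.
The following Thursday is 2001-06-21.
Next Saturday: 2001-06-23.
The following Thursday is 2001-06-28.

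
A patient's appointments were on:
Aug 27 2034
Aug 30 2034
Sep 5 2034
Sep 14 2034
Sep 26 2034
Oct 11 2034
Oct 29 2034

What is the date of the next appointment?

Nov 19 2034

Gaps: 3, 6, 9, 12, 15, 18 days — each gap is 3 larger than the previous one.
Next gap: 21 days. Oct 29 2034 + 21 days = Nov 19 2034.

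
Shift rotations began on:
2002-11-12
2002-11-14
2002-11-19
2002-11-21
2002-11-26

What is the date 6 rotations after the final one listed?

2002-12-17

The gap pattern 2, 5, 2, 5 repeats every 2 events.
These are the Tuesdays and Thursdays of each week.
Next Thursday: 2002-11-28.
The following Tuesday is 2002-12-03.
The following Thursday is 2002-12-05.
The following Tuesday is 2002-12-10.
The following Thursday is 2002-12-12.
Next Tuesday: 2002-12-17.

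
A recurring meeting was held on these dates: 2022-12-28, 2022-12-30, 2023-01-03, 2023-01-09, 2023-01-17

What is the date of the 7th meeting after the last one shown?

2023-05-09

The spacing grows by 2 each time: 2, 4, 6, 8 days.
Next gap: 10 days. 2023-01-17 + 10 days = 2023-01-27.
Next gap: 12 days. 2023-01-27 + 12 days = 2023-02-08.
Next gap: 14 days. 2023-02-08 + 14 days = 2023-02-22.
Next gap: 16 days. 2023-02-22 + 16 days = 2023-03-10.
Next gap: 18 days. 2023-03-10 + 18 days = 2023-03-28.
Next gap: 20 days. 2023-03-28 + 20 days = 2023-04-17.
Next gap: 22 days. 2023-04-17 + 22 days = 2023-05-09.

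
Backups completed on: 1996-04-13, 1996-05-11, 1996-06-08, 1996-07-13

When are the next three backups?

All dates are Saturdays, 28, 28, 35 days apart.
Specifically, the 2nd Saturday of each month.
2nd Saturday of August 1996: 1996-08-10.
September 1996 — 2nd Saturday is 1996-09-14.
2nd Saturday of October 1996: 1996-10-12.

1996-08-10, 1996-09-14, 1996-10-12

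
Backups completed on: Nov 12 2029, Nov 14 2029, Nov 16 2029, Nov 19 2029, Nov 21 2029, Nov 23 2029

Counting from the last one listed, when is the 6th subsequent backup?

Dec 7 2029

Gaps: 2, 2, 3, 2, 2 days — not constant, but cyclic with period 3.
The events fall on every Monday, Wednesday and Friday.
Next Monday: Nov 26 2029.
Next Wednesday: Nov 28 2029.
Next Friday: Nov 30 2029.
The following Monday is Dec 3 2029.
Next Wednesday: Dec 5 2029.
Next Friday: Dec 7 2029.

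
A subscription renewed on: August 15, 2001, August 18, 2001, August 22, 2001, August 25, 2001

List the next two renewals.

August 29, 2001; September 1, 2001

Every event lands on a Wednesday or Saturday (gaps cycle 3, 4, 3).
So the schedule is: every Wednesday and Saturday.
Next Wednesday: August 29, 2001.
Next Saturday: September 1, 2001.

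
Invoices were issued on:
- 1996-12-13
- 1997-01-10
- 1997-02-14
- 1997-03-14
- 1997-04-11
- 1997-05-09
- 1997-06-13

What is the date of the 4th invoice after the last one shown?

1997-10-10

All dates are Fridays, 28, 35, 28, 28, 28, 35 days apart.
Specifically, the 2nd Friday of each month.
2nd Friday of July 1997: 1997-07-11.
August 1997 — 2nd Friday is 1997-08-08.
September 1997 — 2nd Friday is 1997-09-12.
October 1997 — 2nd Friday is 1997-10-10.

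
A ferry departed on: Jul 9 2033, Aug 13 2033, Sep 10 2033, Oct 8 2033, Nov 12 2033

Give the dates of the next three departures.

Gaps: 35, 28, 28, 35 days — a mix of 28 and 35. Every date is a Saturday.
Each is the 2nd Saturday of its month.
2nd Saturday of December 2033: Dec 10 2033.
January 2034 — 2nd Saturday is Jan 14 2034.
February 2034 — 2nd Saturday is Feb 11 2034.

Dec 10 2033, Jan 14 2034, Feb 11 2034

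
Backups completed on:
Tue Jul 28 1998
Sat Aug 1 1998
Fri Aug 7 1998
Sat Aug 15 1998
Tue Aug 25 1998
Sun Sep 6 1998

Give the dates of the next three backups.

Sun Sep 20 1998, Tue Oct 6 1998, Sat Oct 24 1998

The spacing grows by 2 each time: 4, 6, 8, 10, 12 days.
Next gap: 14 days. Sun Sep 6 1998 + 14 days = Sun Sep 20 1998.
Next gap: 16 days. Sun Sep 20 1998 + 16 days = Tue Oct 6 1998.
Next gap: 18 days. Tue Oct 6 1998 + 18 days = Sat Oct 24 1998.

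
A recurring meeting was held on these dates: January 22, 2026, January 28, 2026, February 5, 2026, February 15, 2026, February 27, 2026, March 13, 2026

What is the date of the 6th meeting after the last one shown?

The spacing grows by 2 each time: 6, 8, 10, 12, 14 days.
Next gap: 16 days. March 13, 2026 + 16 days = March 29, 2026.
Next gap: 18 days. March 29, 2026 + 18 days = April 16, 2026.
Next gap: 20 days. April 16, 2026 + 20 days = May 6, 2026.
Next gap: 22 days. May 6, 2026 + 22 days = May 28, 2026.
Next gap: 24 days. May 28, 2026 + 24 days = June 21, 2026.
Next gap: 26 days. June 21, 2026 + 26 days = July 17, 2026.

July 17, 2026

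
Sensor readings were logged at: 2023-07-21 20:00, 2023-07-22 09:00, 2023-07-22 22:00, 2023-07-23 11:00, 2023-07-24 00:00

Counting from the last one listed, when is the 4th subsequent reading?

Spacing: 13, 13, 13, 13 h — constant 13 h.
2023-07-24 00:00 + 13 h = 2023-07-24 13:00.
2023-07-24 13:00 + 13 h = 2023-07-25 02:00.
2023-07-25 02:00 + 13 h = 2023-07-25 15:00.
2023-07-25 15:00 + 13 h = 2023-07-26 04:00.

2023-07-26 04:00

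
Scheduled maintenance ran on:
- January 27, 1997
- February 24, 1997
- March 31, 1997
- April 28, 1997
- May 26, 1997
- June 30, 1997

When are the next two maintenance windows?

July 28, 1997; August 25, 1997

All Mondays; the gaps (28, 35, 28, 28, 35) vary with month length.
This is the last Monday of each month.
Last Monday of July 1997: July 28, 1997.
August 1997 ends with Monday August 25, 1997.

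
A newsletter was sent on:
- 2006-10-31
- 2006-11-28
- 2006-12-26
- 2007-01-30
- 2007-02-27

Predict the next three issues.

2007-03-27, 2007-04-24, 2007-05-29

Every date is a Tuesday; gaps 28, 28, 35, 28 days.
Each is the last Tuesday of its month (at least one falls on the 29th or later, ruling out '4th Tuesday').
March 2007 ends with Tuesday 2007-03-27.
Last Tuesday of April 2007: 2007-04-24.
Last Tuesday of May 2007: 2007-05-29.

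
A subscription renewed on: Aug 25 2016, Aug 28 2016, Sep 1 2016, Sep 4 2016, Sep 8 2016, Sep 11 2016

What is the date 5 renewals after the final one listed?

Sep 29 2016

Every event lands on a Thursday or Sunday (gaps cycle 3, 4, 3, 4, 3).
So the schedule is: every Thursday and Sunday.
Next Thursday: Sep 15 2016.
Next Sunday: Sep 18 2016.
The following Thursday is Sep 22 2016.
Next Sunday: Sep 25 2016.
The following Thursday is Sep 29 2016.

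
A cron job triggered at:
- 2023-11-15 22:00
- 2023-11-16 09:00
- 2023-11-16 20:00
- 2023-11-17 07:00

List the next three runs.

Spacing: 11, 11, 11 h — constant 11 h.
2023-11-17 07:00 + 11 h = 2023-11-17 18:00.
2023-11-17 18:00 + 11 h = 2023-11-18 05:00.
2023-11-18 05:00 + 11 h = 2023-11-18 16:00.

2023-11-17 18:00, 2023-11-18 05:00, 2023-11-18 16:00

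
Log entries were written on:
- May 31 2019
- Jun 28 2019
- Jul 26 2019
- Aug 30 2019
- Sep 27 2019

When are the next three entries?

Oct 25 2019, Nov 29 2019, Dec 27 2019

Every date is a Friday; gaps 28, 28, 35, 28 days.
Each is the last Friday of its month (at least one falls on the 29th or later, ruling out '4th Friday').
October 2019 ends with Friday Oct 25 2019.
November 2019 ends with Friday Nov 29 2019.
December 2019 ends with Friday Dec 27 2019.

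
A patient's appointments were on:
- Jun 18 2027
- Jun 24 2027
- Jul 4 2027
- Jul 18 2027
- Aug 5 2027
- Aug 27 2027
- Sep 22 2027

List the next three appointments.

Gaps: 6, 10, 14, 18, 22, 26 days — each gap is 4 larger than the previous one.
Next gap: 30 days. Sep 22 2027 + 30 days = Oct 22 2027.
Next gap: 34 days. Oct 22 2027 + 34 days = Nov 25 2027.
Next gap: 38 days. Nov 25 2027 + 38 days = Jan 2 2028.

Oct 22 2027, Nov 25 2027, Jan 2 2028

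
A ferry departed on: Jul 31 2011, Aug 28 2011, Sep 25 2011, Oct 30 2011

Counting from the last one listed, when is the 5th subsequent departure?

Mar 25 2012

Every date is a Sunday; gaps 28, 28, 35 days.
Each is the last Sunday of its month (at least one falls on the 29th or later, ruling out '4th Sunday').
November 2011 ends with Sunday Nov 27 2011.
December 2011 ends with Sunday Dec 25 2011.
January 2012 ends with Sunday Jan 29 2012.
February 2012 ends with Sunday Feb 26 2012.
March 2012 ends with Sunday Mar 25 2012.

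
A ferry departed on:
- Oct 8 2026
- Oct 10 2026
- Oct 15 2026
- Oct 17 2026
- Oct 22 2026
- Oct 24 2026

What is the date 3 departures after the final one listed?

Nov 5 2026

Every event lands on a Thursday or Saturday (gaps cycle 2, 5, 2, 5, 2).
So the schedule is: every Thursday and Saturday.
The following Thursday is Oct 29 2026.
The following Saturday is Oct 31 2026.
Next Thursday: Nov 5 2026.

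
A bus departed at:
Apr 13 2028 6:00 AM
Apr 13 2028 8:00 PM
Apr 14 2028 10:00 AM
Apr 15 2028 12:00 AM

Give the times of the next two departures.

Apr 15 2028 2:00 PM, Apr 16 2028 4:00 AM

The interval is a steady 14 hours (14, 14, 14).
Apr 15 2028 12:00 AM + 14 h = Apr 15 2028 2:00 PM.
Apr 15 2028 2:00 PM + 14 h = Apr 16 2028 4:00 AM.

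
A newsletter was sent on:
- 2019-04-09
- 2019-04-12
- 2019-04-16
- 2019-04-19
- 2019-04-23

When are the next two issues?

Gaps: 3, 4, 3, 4 days — not constant, but cyclic with period 2.
The events fall on every Tuesday and Friday.
The following Friday is 2019-04-26.
The following Tuesday is 2019-04-30.

2019-04-26, 2019-04-30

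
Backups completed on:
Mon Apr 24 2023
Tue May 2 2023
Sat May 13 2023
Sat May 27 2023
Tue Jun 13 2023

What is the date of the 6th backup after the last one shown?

Gaps: 8, 11, 14, 17 days — each gap is 3 larger than the previous one.
Next gap: 20 days. Tue Jun 13 2023 + 20 days = Mon Jul 3 2023.
Next gap: 23 days. Mon Jul 3 2023 + 23 days = Wed Jul 26 2023.
Next gap: 26 days. Wed Jul 26 2023 + 26 days = Mon Aug 21 2023.
Next gap: 29 days. Mon Aug 21 2023 + 29 days = Tue Sep 19 2023.
Next gap: 32 days. Tue Sep 19 2023 + 32 days = Sat Oct 21 2023.
Next gap: 35 days. Sat Oct 21 2023 + 35 days = Sat Nov 25 2023.

Sat Nov 25 2023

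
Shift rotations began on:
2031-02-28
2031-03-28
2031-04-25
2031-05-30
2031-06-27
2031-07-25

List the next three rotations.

2031-08-29, 2031-09-26, 2031-10-31

All Fridays; the gaps (28, 28, 35, 28, 28) vary with month length.
This is the last Friday of each month.
Last Friday of August 2031: 2031-08-29.
Last Friday of September 2031: 2031-09-26.
Last Friday of October 2031: 2031-10-31.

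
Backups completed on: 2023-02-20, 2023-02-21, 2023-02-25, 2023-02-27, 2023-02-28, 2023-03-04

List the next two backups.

Gaps: 1, 4, 2, 1, 4 days — not constant, but cyclic with period 3.
The events fall on every Monday, Tuesday and Saturday.
Next Monday: 2023-03-06.
The following Tuesday is 2023-03-07.

2023-03-06, 2023-03-07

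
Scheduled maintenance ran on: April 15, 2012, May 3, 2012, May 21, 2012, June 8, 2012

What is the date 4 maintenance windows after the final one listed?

The spacing is 18, 18, 18 days — always 18 days.
June 8, 2012 + 18 days = June 26, 2012.
June 26, 2012 + 18 days = July 14, 2012.
July 14, 2012 + 18 days = August 1, 2012.
August 1, 2012 + 18 days = August 19, 2012.

August 19, 2012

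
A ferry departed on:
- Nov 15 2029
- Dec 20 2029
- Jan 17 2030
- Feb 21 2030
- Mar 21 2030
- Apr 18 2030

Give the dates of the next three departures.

May 16 2030, Jun 20 2030, Jul 18 2030

Gaps: 35, 28, 35, 28, 28 days — a mix of 28 and 35. Every date is a Thursday.
Each is the 3rd Thursday of its month.
May 2030 — 3rd Thursday is May 16 2030.
June 2030 — 3rd Thursday is Jun 20 2030.
July 2030 — 3rd Thursday is Jul 18 2030.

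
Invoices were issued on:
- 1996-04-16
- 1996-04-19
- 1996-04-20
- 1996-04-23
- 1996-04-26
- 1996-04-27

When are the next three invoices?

Every event lands on a Tuesday or Friday or Saturday (gaps cycle 3, 1, 3, 3, 1).
So the schedule is: every Tuesday, Friday and Saturday.
Next Tuesday: 1996-04-30.
The following Friday is 1996-05-03.
Next Saturday: 1996-05-04.

1996-04-30, 1996-05-03, 1996-05-04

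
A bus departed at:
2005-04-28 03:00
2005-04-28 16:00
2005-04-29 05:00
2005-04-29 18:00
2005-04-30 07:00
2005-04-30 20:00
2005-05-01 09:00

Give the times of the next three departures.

The interval is a steady 13 hours (13, 13, 13, 13, 13, 13).
2005-05-01 09:00 + 13 h = 2005-05-01 22:00.
2005-05-01 22:00 + 13 h = 2005-05-02 11:00.
2005-05-02 11:00 + 13 h = 2005-05-03 00:00.

2005-05-01 22:00, 2005-05-02 11:00, 2005-05-03 00:00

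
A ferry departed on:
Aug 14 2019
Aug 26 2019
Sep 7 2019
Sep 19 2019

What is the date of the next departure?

Oct 1 2019

Every event comes 12 days after the last (12, 12, 12).
Sep 19 2019 + 12 days = Oct 1 2019.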